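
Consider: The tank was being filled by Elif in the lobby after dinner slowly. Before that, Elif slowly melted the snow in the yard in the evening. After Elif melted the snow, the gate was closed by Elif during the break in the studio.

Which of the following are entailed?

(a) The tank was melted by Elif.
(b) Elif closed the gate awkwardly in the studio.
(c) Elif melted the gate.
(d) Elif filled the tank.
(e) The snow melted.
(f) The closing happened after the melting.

(e), (f)

(a) Not entailed — Elif melted the snow, not the tank; the tank belongs to the filling event.
(b) Not entailed — 'awkwardly' adds information not in the original event.
(c) Not entailed — Elif melted the snow, not the gate; the gate belongs to the closing event.
(d) Not entailed — 'was filling' is progressive on an accomplishment; it does not entail the completed 'filled'.
(e) Entailed — 'Elif melted the snow' is causative; it entails the inchoative 'the snow melted'.
(f) Entailed — the narrative places the melting before the closing.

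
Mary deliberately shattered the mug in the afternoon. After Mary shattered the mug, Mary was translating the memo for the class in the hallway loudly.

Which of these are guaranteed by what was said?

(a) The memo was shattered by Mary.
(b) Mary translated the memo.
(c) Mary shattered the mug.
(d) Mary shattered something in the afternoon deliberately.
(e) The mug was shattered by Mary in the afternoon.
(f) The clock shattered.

(a) Not entailed — Mary shattered the mug, not the memo; the memo belongs to the translating event.
(b) Not entailed — 'was translating' is progressive on an accomplishment; it does not entail the completed 'translated'.
(c) Entailed — this follows by dropping conjuncts from the shattering event's description.
(d) Entailed — this follows by dropping conjuncts from the shattering event's description.
(e) Entailed — this follows by dropping conjuncts from the shattering event's description.
(f) Not entailed — the mug is what shattered, not the clock.

(c), (d), (e)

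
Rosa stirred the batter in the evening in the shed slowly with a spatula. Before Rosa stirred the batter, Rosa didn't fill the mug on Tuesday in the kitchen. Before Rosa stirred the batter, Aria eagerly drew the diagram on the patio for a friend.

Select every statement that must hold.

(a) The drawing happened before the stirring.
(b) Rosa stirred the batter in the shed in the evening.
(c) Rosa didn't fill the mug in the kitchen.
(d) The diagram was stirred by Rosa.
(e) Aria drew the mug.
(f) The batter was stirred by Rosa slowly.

(a) Entailed — the narrative places the drawing before the stirring.
(b) Entailed — this follows by dropping conjuncts from the stirring event's description.
(c) Not entailed — dropping 'on Tuesday' under negation is not valid — the original leaves open that Rosa filled the mug some other way.
(d) Not entailed — Rosa stirred the batter, not the diagram; the diagram belongs to the drawing event.
(e) Not entailed — Aria drew the diagram, not the mug; the mug belongs to the filling event.
(f) Entailed — dropping 'with a spatula', 'in the evening', 'in the shed' leaves a sub-description the original still satisfies.

(a), (b), (f)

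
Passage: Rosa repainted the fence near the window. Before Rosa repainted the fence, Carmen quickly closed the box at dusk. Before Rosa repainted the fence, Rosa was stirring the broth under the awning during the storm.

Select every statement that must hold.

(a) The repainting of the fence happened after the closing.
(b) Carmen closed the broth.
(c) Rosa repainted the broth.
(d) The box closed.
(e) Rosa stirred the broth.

(a), (d), (e)

(a) Entailed — the narrative places the closing before the repainting.
(b) Not entailed — Carmen closed the box, not the broth; the broth belongs to the stirring event.
(c) Not entailed — Rosa repainted the fence, not the broth; the broth belongs to the stirring event.
(d) Entailed — 'Carmen closed the box' is causative; it entails the inchoative 'the box closed'.
(e) Entailed — 'stir' is an activity; 'was stirring' entails that some stirring happened, so 'stirred' holds.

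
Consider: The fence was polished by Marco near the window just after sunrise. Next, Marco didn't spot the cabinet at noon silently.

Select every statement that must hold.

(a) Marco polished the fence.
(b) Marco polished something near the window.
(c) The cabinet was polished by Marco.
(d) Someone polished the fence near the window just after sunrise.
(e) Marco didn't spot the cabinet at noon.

(a) Entailed — this follows by dropping conjuncts from the polishing event's description.
(b) Entailed — the original entails any weakening of itself; this just drops 'just after sunrise' and generalizes the patient.
(c) Not entailed — Marco polished the fence, not the cabinet; the cabinet belongs to the spotting event.
(d) Entailed — the original entails any weakening of itself; this just generalizes the agent.
(e) Not entailed — dropping 'silently' under negation is not valid — the original leaves open that Marco spotted the cabinet some other way.

(a), (b), (d)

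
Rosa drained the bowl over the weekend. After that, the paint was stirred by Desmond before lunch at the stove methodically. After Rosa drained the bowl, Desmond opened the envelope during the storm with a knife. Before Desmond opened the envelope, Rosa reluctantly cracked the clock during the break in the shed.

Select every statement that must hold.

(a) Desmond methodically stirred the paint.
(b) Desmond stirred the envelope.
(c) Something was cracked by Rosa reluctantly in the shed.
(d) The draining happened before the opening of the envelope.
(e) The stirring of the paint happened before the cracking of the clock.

(a) Entailed — the original entails any weakening of itself; this just drops 'before lunch', 'at the stove'.
(b) Not entailed — Desmond stirred the paint, not the envelope; the envelope belongs to the opening event.
(c) Entailed — this follows by dropping conjuncts from the cracking event's description.
(d) Entailed — the narrative places the draining before the opening.
(e) Not entailed — the narrative doesn't order the stirring relative to the cracking.

(a), (c), (d)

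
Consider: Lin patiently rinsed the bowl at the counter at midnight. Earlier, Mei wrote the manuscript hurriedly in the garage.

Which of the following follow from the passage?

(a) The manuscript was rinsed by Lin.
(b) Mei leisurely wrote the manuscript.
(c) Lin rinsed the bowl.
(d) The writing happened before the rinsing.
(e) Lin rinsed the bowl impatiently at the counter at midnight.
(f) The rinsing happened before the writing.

(a) Not entailed — Lin rinsed the bowl, not the manuscript; the manuscript belongs to the writing event.
(b) Not entailed — 'leisurely' adds a manner not in (and inconsistent with) the original.
(c) Entailed — every conjunct here is already in the original rinsing event.
(d) Entailed — the narrative places the writing before the rinsing.
(e) Not entailed — 'impatiently' adds a manner not in (and inconsistent with) the original.
(f) Not entailed — the narrative places the writing before the rinsing, not after.

(c), (d)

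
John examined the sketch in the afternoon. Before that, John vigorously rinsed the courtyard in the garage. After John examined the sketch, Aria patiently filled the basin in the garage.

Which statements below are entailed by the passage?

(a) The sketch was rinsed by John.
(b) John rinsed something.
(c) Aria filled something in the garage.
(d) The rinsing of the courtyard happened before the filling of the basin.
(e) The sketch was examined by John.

(a) Not entailed — John rinsed the courtyard, not the sketch; the sketch belongs to the examining event.
(b) Entailed — this follows by dropping conjuncts from the rinsing event's description.
(c) Entailed — this follows by dropping conjuncts from the filling event's description.
(d) Entailed — the narrative places the rinsing before the filling.
(e) Entailed — dropping 'in the afternoon' leaves a sub-description the original still satisfies.

(b), (c), (d), (e)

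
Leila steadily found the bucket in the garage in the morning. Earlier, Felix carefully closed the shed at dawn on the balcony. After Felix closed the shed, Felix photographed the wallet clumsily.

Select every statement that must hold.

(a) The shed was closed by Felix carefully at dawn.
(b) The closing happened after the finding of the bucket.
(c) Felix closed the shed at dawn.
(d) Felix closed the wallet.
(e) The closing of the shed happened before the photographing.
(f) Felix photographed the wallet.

(a) Entailed — this follows by dropping conjuncts from the closing event's description.
(b) Not entailed — the narrative places the closing before the finding, not after.
(c) Entailed — every conjunct here is already in the original closing event.
(d) Not entailed — Felix closed the shed, not the wallet; the wallet belongs to the photographing event.
(e) Entailed — the narrative places the closing before the photographing.
(f) Entailed — every conjunct here is already in the original photographing event.

(a), (c), (e), (f)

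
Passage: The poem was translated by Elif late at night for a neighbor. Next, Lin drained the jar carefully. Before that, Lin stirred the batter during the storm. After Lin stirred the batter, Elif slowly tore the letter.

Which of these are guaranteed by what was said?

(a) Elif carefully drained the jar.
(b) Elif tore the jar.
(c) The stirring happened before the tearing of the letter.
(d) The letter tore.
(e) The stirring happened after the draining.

(c), (d)

(a) Not entailed — the passage has Lin draining the jar, not Elif.
(b) Not entailed — Elif tore the letter, not the jar; the jar belongs to the draining event.
(c) Entailed — the narrative places the stirring before the tearing.
(d) Entailed — 'Elif tore the letter' is causative; it entails the inchoative 'the letter tore'.
(e) Not entailed — the narrative places the stirring before the draining, not after.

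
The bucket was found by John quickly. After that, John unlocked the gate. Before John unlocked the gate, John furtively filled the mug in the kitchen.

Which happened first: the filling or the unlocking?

the filling

The connectives place the filling before the unlocking.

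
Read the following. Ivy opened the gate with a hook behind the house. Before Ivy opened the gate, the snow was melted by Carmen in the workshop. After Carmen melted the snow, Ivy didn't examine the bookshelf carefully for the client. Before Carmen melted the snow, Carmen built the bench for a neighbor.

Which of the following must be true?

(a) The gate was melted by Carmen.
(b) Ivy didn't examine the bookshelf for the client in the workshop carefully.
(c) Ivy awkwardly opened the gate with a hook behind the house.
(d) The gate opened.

(b), (d)

(a) Not entailed — Carmen melted the snow, not the gate; the gate belongs to the opening event.
(b) Entailed — under negation, adding a further restriction is entailed: if no such examining event occurred, none occurred in the workshop either.
(c) Not entailed — 'awkwardly' adds information not in the original event.
(d) Entailed — 'Ivy opened the gate' is causative; it entails the inchoative 'the gate opened'.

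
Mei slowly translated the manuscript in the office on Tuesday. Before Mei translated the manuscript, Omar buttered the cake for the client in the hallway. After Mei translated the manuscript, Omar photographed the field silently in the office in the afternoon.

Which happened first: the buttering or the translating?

the buttering

The connectives place the buttering before the translating.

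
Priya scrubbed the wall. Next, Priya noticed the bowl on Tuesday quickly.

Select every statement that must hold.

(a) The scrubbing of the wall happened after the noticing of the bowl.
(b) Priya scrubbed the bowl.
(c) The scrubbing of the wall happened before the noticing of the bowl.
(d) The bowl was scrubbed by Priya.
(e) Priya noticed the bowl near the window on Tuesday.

(c)

(a) Not entailed — the narrative places the scrubbing before the noticing, not after.
(b) Not entailed — Priya scrubbed the wall, not the bowl; the bowl belongs to the noticing event.
(c) Entailed — the narrative places the scrubbing before the noticing.
(d) Not entailed — Priya scrubbed the wall, not the bowl; the bowl belongs to the noticing event.
(e) Not entailed — 'near the window' adds information not in the original event.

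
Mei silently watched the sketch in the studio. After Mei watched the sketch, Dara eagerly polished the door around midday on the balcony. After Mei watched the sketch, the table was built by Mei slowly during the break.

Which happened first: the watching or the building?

The connectives place the watching before the building.

the watching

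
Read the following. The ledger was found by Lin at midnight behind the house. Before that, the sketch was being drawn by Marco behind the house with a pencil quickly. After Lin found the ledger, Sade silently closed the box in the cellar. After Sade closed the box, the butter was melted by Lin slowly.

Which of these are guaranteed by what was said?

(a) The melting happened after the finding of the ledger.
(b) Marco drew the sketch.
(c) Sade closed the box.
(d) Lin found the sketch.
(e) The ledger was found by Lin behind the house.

(a) Entailed — the narrative places the finding before the melting.
(b) Not entailed — 'was drawing' is progressive on an accomplishment; it does not entail the completed 'drew'.
(c) Entailed — the original entails any weakening of itself; this just drops 'in the cellar', 'silently'.
(d) Not entailed — Lin found the ledger, not the sketch; the sketch belongs to the drawing event.
(e) Entailed — every conjunct here is already in the original finding event.

(a), (c), (e)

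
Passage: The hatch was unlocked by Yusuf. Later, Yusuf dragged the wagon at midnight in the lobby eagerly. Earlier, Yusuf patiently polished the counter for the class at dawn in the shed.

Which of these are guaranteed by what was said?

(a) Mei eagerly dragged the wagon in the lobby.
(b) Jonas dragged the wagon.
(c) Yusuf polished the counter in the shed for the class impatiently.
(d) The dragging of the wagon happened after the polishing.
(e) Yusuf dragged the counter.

(d)

(a) Not entailed — the passage has Yusuf dragging the wagon, not Mei.
(b) Not entailed — the passage has Yusuf dragging the wagon, not Jonas.
(c) Not entailed — 'impatiently' adds a manner not in (and inconsistent with) the original.
(d) Entailed — the narrative places the polishing before the dragging.
(e) Not entailed — Yusuf dragged the wagon, not the counter; the counter belongs to the polishing event.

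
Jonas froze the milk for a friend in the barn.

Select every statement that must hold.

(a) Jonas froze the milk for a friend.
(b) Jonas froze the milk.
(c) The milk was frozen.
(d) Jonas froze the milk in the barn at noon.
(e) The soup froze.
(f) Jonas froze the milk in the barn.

(a) Entailed — dropping 'in the barn' leaves a sub-description the original still satisfies.
(b) Entailed — this follows by dropping conjuncts from the freezing event's description.
(c) Entailed — the original entails any weakening of itself; this just drops 'for a friend', 'in the barn' and generalizes the agent.
(d) Not entailed — 'at noon' adds information not in the original event.
(e) Not entailed — the milk is what froze, not the soup.
(f) Entailed — every conjunct here is already in the original freezing event.

(a), (b), (c), (f)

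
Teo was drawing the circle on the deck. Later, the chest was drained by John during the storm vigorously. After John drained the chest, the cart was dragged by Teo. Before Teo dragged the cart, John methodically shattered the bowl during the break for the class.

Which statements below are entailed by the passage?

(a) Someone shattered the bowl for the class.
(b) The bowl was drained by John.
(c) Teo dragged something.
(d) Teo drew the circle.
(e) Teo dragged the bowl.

(a), (c)

(a) Entailed — every conjunct here is already in the original shattering event.
(b) Not entailed — John drained the chest, not the bowl; the bowl belongs to the shattering event.
(c) Entailed — this follows by dropping conjuncts from the dragging event's description.
(d) Not entailed — 'was drawing' is progressive on an accomplishment; it does not entail the completed 'drew'.
(e) Not entailed — Teo dragged the cart, not the bowl; the bowl belongs to the shattering event.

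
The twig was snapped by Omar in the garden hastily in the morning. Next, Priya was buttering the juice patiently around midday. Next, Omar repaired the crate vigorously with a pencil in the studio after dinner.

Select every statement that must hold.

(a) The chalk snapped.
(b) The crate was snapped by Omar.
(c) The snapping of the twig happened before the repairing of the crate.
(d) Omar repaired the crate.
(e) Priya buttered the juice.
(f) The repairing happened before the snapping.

(a) Not entailed — the twig is what snapped, not the chalk.
(b) Not entailed — Omar snapped the twig, not the crate; the crate belongs to the repairing event.
(c) Entailed — the narrative places the snapping before the repairing.
(d) Entailed — every conjunct here is already in the original repairing event.
(e) Not entailed — 'was buttering' is progressive on an accomplishment; it does not entail the completed 'buttered'.
(f) Not entailed — the narrative places the snapping before the repairing, not after.

(c), (d)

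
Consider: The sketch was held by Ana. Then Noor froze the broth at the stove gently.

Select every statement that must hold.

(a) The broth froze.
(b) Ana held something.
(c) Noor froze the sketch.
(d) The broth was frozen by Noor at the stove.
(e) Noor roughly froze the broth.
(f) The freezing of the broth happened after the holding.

(a), (b), (d), (f)

(a) Entailed — 'Noor froze the broth' is causative; it entails the inchoative 'the broth froze'.
(b) Entailed — this follows by dropping conjuncts from the holding event's description.
(c) Not entailed — Noor froze the broth, not the sketch; the sketch belongs to the holding event.
(d) Entailed — every conjunct here is already in the original freezing event.
(e) Not entailed — 'roughly' adds a manner not in (and inconsistent with) the original.
(f) Entailed — the narrative places the holding before the freezing.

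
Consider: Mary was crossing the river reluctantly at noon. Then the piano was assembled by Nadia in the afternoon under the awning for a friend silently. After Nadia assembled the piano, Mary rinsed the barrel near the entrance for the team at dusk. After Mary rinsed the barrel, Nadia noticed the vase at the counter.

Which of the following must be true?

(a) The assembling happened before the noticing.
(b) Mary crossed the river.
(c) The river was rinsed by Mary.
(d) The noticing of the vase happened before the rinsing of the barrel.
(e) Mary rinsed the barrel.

(a) Entailed — the narrative places the assembling before the noticing.
(b) Not entailed — 'was crossing' is progressive on an accomplishment; it does not entail the completed 'crossed'.
(c) Not entailed — Mary rinsed the barrel, not the river; the river belongs to the crossing event.
(d) Not entailed — the narrative places the rinsing before the noticing, not after.
(e) Entailed — every conjunct here is already in the original rinsing event.

(a), (e)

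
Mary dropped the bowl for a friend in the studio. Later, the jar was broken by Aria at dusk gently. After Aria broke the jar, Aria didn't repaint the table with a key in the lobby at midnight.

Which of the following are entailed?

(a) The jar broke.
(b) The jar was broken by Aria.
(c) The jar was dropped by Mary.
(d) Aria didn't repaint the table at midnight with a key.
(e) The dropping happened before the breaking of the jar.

(a), (b), (e)

(a) Entailed — 'Aria broke the jar' is causative; it entails the inchoative 'the jar broke'.
(b) Entailed — this follows by dropping conjuncts from the breaking event's description.
(c) Not entailed — Mary dropped the bowl, not the jar; the jar belongs to the breaking event.
(d) Not entailed — dropping 'in the lobby' under negation is not valid — the original leaves open that Aria repainted the table some other way.
(e) Entailed — the narrative places the dropping before the breaking.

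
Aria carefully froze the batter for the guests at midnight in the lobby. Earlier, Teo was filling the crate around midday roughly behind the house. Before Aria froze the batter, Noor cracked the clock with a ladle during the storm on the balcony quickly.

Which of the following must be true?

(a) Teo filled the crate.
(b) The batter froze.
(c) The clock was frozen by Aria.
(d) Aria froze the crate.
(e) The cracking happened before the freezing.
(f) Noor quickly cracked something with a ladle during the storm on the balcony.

(b), (e), (f)

(a) Not entailed — 'was filling' is progressive on an accomplishment; it does not entail the completed 'filled'.
(b) Entailed — 'Aria froze the batter' is causative; it entails the inchoative 'the batter froze'.
(c) Not entailed — Aria froze the batter, not the clock; the clock belongs to the cracking event.
(d) Not entailed — Aria froze the batter, not the crate; the crate belongs to the filling event.
(e) Entailed — the narrative places the cracking before the freezing.
(f) Entailed — the original entails any weakening of itself; this just generalizes the patient.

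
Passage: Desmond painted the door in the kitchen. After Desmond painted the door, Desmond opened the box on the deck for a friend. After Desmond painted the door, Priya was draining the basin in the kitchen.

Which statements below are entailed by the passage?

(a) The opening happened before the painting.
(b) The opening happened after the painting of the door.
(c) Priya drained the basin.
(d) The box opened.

(a) Not entailed — the narrative places the painting before the opening, not after.
(b) Entailed — the narrative places the painting before the opening.
(c) Not entailed — 'was draining' is progressive on an accomplishment; it does not entail the completed 'drained'.
(d) Entailed — 'Desmond opened the box' is causative; it entails the inchoative 'the box opened'.

(b), (d)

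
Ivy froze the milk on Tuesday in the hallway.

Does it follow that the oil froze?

no

Nothing is said about any oil; only the milk is affected.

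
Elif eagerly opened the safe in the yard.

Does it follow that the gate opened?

Nothing is said about any gate; only the safe is affected.

no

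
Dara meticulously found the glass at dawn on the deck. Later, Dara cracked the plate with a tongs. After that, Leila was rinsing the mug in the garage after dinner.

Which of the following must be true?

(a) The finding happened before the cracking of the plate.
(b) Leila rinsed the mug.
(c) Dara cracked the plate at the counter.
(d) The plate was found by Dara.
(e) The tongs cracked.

(a), (b)

(a) Entailed — the narrative places the finding before the cracking.
(b) Entailed — 'rinse' is an activity; 'was rinsing' entails that some rinsing happened, so 'rinsed' holds.
(c) Not entailed — 'at the counter' adds information not in the original event.
(d) Not entailed — Dara found the glass, not the plate; the plate belongs to the cracking event.
(e) Not entailed — the plate is what cracked, not the tongs.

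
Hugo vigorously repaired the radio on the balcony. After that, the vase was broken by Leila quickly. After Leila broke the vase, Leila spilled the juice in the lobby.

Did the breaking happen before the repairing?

no

The narrative orders the repairing before the breaking.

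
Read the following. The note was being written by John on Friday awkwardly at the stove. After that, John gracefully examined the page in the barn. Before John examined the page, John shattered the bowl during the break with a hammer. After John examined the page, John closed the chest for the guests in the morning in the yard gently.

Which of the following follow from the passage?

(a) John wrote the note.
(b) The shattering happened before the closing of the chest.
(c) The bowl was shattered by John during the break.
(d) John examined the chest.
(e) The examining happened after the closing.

(a) Not entailed — 'was writing' is progressive on an accomplishment; it does not entail the completed 'wrote'.
(b) Entailed — the narrative places the shattering before the closing.
(c) Entailed — this follows by dropping conjuncts from the shattering event's description.
(d) Not entailed — John examined the page, not the chest; the chest belongs to the closing event.
(e) Not entailed — the narrative places the examining before the closing, not after.

(b), (c)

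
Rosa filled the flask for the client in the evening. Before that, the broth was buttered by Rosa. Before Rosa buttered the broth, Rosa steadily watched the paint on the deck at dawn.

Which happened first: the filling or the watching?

The connectives place the watching before the filling.

the watching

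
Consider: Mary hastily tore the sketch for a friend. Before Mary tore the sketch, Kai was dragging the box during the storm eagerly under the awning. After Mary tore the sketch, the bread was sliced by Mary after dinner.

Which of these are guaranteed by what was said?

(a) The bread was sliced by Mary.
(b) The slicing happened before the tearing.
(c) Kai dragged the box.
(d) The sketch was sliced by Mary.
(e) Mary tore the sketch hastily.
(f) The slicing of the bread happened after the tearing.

(a), (c), (e), (f)

(a) Entailed — the original entails any weakening of itself; this just drops 'after dinner'.
(b) Not entailed — the narrative places the tearing before the slicing, not after.
(c) Entailed — 'drag' is an activity; 'was dragging' entails that some dragging happened, so 'dragged' holds.
(d) Not entailed — Mary sliced the bread, not the sketch; the sketch belongs to the tearing event.
(e) Entailed — the original entails any weakening of itself; this just drops 'for a friend'.
(f) Entailed — the narrative places the tearing before the slicing.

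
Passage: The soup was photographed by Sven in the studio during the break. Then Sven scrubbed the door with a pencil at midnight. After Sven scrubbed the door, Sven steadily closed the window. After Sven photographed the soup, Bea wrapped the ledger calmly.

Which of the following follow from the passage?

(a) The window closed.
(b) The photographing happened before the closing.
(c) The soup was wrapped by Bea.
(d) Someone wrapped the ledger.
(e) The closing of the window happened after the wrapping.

(a) Entailed — 'Sven closed the window' is causative; it entails the inchoative 'the window closed'.
(b) Entailed — the narrative places the photographing before the closing.
(c) Not entailed — Bea wrapped the ledger, not the soup; the soup belongs to the photographing event.
(d) Entailed — the original entails any weakening of itself; this just drops 'calmly' and generalizes the agent.
(e) Not entailed — the narrative doesn't order the wrapping relative to the closing.

(a), (b), (d)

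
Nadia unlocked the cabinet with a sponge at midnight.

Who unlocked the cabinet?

Nadia

'Nadia' marks the agent of the unlocking event.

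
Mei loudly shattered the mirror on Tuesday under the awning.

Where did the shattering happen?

'under the awning' marks the location of the shattering event.

under the awning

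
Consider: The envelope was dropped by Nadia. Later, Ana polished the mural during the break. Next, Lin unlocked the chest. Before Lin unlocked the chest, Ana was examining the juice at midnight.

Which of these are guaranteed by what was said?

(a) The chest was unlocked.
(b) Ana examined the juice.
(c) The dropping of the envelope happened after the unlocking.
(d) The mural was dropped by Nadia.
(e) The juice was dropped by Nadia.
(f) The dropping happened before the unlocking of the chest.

(a) Entailed — generalizing the agent leaves a sub-description the original still satisfies.
(b) Entailed — 'examine' is an activity; 'was examining' entails that some examining happened, so 'examined' holds.
(c) Not entailed — the narrative places the dropping before the unlocking, not after.
(d) Not entailed — Nadia dropped the envelope, not the mural; the mural belongs to the polishing event.
(e) Not entailed — Nadia dropped the envelope, not the juice; the juice belongs to the examining event.
(f) Entailed — the narrative places the dropping before the unlocking.

(a), (b), (f)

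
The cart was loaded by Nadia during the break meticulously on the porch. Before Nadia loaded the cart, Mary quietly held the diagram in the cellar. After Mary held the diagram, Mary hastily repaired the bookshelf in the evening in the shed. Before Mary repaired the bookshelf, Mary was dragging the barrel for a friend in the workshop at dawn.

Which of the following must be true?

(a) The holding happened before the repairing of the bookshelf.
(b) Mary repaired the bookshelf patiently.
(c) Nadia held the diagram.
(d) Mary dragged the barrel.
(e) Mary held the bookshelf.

(a), (d)

(a) Entailed — the narrative places the holding before the repairing.
(b) Not entailed — 'patiently' adds a manner not in (and inconsistent with) the original.
(c) Not entailed — the passage has Mary holding the diagram, not Nadia.
(d) Entailed — 'drag' is an activity; 'was dragging' entails that some dragging happened, so 'dragged' holds.
(e) Not entailed — Mary held the diagram, not the bookshelf; the bookshelf belongs to the repairing event.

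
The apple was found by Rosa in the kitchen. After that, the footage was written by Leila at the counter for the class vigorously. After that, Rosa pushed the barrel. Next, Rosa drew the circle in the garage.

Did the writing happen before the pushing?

The narrative orders the writing before the pushing.

yes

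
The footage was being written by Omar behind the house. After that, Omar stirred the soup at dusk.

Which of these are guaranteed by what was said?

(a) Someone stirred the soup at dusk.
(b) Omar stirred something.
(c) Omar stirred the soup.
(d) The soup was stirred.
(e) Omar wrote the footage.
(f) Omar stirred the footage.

(a) Entailed — generalizing the agent leaves a sub-description the original still satisfies.
(b) Entailed — every conjunct here is already in the original stirring event.
(c) Entailed — the original entails any weakening of itself; this just drops 'at dusk'.
(d) Entailed — the original entails any weakening of itself; this just drops 'at dusk' and generalizes the agent.
(e) Not entailed — 'was writing' is progressive on an accomplishment; it does not entail the completed 'wrote'.
(f) Not entailed — Omar stirred the soup, not the footage; the footage belongs to the writing event.

(a), (b), (c), (d)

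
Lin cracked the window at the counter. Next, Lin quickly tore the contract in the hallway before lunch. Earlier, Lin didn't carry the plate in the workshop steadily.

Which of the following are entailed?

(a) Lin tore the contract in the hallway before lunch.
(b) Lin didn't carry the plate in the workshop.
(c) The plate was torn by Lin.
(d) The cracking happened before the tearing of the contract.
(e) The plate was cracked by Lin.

(a), (d)

(a) Entailed — every conjunct here is already in the original tearing event.
(b) Not entailed — dropping 'steadily' under negation is not valid — the original leaves open that Lin carried the plate some other way.
(c) Not entailed — Lin tore the contract, not the plate; the plate belongs to the carrying event.
(d) Entailed — the narrative places the cracking before the tearing.
(e) Not entailed — Lin cracked the window, not the plate; the plate belongs to the carrying event.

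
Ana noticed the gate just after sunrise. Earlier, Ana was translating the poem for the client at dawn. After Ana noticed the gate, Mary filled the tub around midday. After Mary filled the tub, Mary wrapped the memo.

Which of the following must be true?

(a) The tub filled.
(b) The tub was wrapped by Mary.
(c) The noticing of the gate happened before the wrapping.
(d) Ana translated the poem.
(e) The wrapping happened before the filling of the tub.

(a) Entailed — 'Mary filled the tub' is causative; it entails the inchoative 'the tub filled'.
(b) Not entailed — Mary wrapped the memo, not the tub; the tub belongs to the filling event.
(c) Entailed — the narrative places the noticing before the wrapping.
(d) Not entailed — 'was translating' is progressive on an accomplishment; it does not entail the completed 'translated'.
(e) Not entailed — the narrative places the filling before the wrapping, not after.

(a), (c)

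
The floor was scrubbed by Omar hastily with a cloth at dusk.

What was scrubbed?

the floor

'the floor' marks the patient of the scrubbing event.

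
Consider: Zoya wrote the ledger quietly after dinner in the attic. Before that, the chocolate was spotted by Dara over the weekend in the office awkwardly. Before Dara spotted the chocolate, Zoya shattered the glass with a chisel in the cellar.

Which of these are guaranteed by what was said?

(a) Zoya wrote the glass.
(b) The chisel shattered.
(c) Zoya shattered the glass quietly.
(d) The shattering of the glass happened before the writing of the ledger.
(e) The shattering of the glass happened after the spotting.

(d)

(a) Not entailed — Zoya wrote the ledger, not the glass; the glass belongs to the shattering event.
(b) Not entailed — the glass is what shattered, not the chisel.
(c) Not entailed — 'quietly' adds information not in the original event.
(d) Entailed — the narrative places the shattering before the writing.
(e) Not entailed — the narrative places the shattering before the spotting, not after.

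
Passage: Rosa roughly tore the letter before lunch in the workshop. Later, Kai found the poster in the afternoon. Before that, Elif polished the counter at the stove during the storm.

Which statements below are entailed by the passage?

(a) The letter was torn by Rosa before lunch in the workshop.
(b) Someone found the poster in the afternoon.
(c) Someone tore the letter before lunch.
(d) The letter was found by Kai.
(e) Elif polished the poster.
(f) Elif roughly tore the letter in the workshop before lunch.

(a) Entailed — dropping 'roughly' leaves a sub-description the original still satisfies.
(b) Entailed — every conjunct here is already in the original finding event.
(c) Entailed — the original entails any weakening of itself; this just drops 'in the workshop', 'roughly' and generalizes the agent.
(d) Not entailed — Kai found the poster, not the letter; the letter belongs to the tearing event.
(e) Not entailed — Elif polished the counter, not the poster; the poster belongs to the finding event.
(f) Not entailed — the passage has Rosa tearing the letter, not Elif.

(a), (b), (c)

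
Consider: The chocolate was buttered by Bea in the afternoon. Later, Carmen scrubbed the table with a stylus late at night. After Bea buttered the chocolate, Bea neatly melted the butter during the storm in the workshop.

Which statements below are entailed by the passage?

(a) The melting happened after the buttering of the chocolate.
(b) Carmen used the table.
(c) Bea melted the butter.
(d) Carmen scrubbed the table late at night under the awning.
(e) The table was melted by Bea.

(a), (c)

(a) Entailed — the narrative places the buttering before the melting.
(b) Not entailed — the table is the patient, not an instrument — Carmen used a stylus.
(c) Entailed — the original entails any weakening of itself; this just drops 'during the storm', 'in the workshop', 'neatly'.
(d) Not entailed — 'under the awning' adds information not in the original event.
(e) Not entailed — Bea melted the butter, not the table; the table belongs to the scrubbing event.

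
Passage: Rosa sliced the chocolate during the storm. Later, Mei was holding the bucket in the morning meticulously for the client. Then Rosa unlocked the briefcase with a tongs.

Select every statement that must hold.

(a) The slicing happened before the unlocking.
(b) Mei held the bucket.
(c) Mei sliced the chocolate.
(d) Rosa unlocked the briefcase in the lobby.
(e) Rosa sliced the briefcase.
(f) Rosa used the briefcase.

(a), (b)

(a) Entailed — the narrative places the slicing before the unlocking.
(b) Entailed — 'hold' is an activity; 'was holding' entails that some holding happened, so 'held' holds.
(c) Not entailed — the passage has Rosa slicing the chocolate, not Mei.
(d) Not entailed — 'in the lobby' adds information not in the original event.
(e) Not entailed — Rosa sliced the chocolate, not the briefcase; the briefcase belongs to the unlocking event.
(f) Not entailed — the briefcase is the patient, not an instrument — Rosa used a tongs.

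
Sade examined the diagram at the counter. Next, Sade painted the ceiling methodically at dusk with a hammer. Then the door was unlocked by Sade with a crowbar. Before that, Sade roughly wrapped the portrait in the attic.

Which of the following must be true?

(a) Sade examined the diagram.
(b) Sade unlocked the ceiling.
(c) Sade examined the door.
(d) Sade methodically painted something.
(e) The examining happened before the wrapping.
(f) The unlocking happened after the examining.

(a), (d), (f)

(a) Entailed — every conjunct here is already in the original examining event.
(b) Not entailed — Sade unlocked the door, not the ceiling; the ceiling belongs to the painting event.
(c) Not entailed — Sade examined the diagram, not the door; the door belongs to the unlocking event.
(d) Entailed — the original entails any weakening of itself; this just drops 'with a hammer', 'at dusk' and generalizes the patient.
(e) Not entailed — the narrative doesn't order the examining relative to the wrapping.
(f) Entailed — the narrative places the examining before the unlocking.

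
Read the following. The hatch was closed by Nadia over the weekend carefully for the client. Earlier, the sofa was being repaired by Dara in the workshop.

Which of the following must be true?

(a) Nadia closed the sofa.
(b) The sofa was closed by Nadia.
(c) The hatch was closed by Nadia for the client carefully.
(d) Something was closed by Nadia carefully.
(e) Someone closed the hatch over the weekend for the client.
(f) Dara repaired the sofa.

(a) Not entailed — Nadia closed the hatch, not the sofa; the sofa belongs to the repairing event.
(b) Not entailed — Nadia closed the hatch, not the sofa; the sofa belongs to the repairing event.
(c) Entailed — every conjunct here is already in the original closing event.
(d) Entailed — this follows by dropping conjuncts from the closing event's description.
(e) Entailed — the original entails any weakening of itself; this just drops 'carefully' and generalizes the agent.
(f) Not entailed — 'was repairing' is progressive on an accomplishment; it does not entail the completed 'repaired'.

(c), (d), (e)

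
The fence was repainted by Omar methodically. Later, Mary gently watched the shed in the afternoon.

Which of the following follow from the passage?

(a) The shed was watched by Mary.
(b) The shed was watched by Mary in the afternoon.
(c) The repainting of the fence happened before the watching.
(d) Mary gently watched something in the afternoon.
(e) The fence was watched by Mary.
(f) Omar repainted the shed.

(a), (b), (c), (d)

(a) Entailed — every conjunct here is already in the original watching event.
(b) Entailed — dropping 'gently' leaves a sub-description the original still satisfies.
(c) Entailed — the narrative places the repainting before the watching.
(d) Entailed — this follows by dropping conjuncts from the watching event's description.
(e) Not entailed — Mary watched the shed, not the fence; the fence belongs to the repainting event.
(f) Not entailed — Omar repainted the fence, not the shed; the shed belongs to the watching event.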